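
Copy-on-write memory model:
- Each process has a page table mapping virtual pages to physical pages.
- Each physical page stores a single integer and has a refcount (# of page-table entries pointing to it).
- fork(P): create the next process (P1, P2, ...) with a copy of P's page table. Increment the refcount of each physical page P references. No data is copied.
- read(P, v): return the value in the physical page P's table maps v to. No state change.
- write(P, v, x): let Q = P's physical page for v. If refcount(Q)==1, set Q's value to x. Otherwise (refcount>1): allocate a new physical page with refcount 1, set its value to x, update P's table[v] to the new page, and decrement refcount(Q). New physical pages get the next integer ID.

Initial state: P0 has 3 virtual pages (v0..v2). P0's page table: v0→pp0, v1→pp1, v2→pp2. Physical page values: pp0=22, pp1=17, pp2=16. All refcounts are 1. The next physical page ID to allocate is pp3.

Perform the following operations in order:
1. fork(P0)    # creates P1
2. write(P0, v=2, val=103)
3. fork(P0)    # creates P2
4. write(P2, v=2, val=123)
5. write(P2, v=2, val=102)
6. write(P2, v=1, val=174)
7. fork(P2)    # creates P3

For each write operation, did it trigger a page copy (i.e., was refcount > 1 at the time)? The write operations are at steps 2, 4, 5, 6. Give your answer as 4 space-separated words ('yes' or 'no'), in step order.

Op 1: fork(P0) -> P1. 3 ppages; refcounts: pp0:2 pp1:2 pp2:2
Op 2: write(P0, v2, 103). refcount(pp2)=2>1 -> COPY to pp3. 4 ppages; refcounts: pp0:2 pp1:2 pp2:1 pp3:1
Op 3: fork(P0) -> P2. 4 ppages; refcounts: pp0:3 pp1:3 pp2:1 pp3:2
Op 4: write(P2, v2, 123). refcount(pp3)=2>1 -> COPY to pp4. 5 ppages; refcounts: pp0:3 pp1:3 pp2:1 pp3:1 pp4:1
Op 5: write(P2, v2, 102). refcount(pp4)=1 -> write in place. 5 ppages; refcounts: pp0:3 pp1:3 pp2:1 pp3:1 pp4:1
Op 6: write(P2, v1, 174). refcount(pp1)=3>1 -> COPY to pp5. 6 ppages; refcounts: pp0:3 pp1:2 pp2:1 pp3:1 pp4:1 pp5:1
Op 7: fork(P2) -> P3. 6 ppages; refcounts: pp0:4 pp1:2 pp2:1 pp3:1 pp4:2 pp5:2

yes yes no yes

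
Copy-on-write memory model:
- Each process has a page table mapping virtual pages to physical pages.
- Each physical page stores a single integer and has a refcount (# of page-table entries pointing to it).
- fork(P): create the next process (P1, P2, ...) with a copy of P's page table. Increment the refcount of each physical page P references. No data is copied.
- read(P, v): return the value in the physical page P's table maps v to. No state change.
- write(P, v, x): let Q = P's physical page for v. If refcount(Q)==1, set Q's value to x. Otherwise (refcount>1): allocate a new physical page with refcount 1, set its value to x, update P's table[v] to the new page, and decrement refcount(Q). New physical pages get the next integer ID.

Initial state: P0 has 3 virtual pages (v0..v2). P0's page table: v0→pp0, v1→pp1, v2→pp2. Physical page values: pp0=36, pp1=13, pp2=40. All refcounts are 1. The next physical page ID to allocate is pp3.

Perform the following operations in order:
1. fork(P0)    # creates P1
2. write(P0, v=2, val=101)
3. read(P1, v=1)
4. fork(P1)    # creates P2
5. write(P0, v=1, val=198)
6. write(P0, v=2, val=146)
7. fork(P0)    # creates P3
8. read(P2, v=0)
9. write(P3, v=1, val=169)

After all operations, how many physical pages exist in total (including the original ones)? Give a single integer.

Answer: 6

Derivation:
Op 1: fork(P0) -> P1. 3 ppages; refcounts: pp0:2 pp1:2 pp2:2
Op 2: write(P0, v2, 101). refcount(pp2)=2>1 -> COPY to pp3. 4 ppages; refcounts: pp0:2 pp1:2 pp2:1 pp3:1
Op 3: read(P1, v1) -> 13. No state change.
Op 4: fork(P1) -> P2. 4 ppages; refcounts: pp0:3 pp1:3 pp2:2 pp3:1
Op 5: write(P0, v1, 198). refcount(pp1)=3>1 -> COPY to pp4. 5 ppages; refcounts: pp0:3 pp1:2 pp2:2 pp3:1 pp4:1
Op 6: write(P0, v2, 146). refcount(pp3)=1 -> write in place. 5 ppages; refcounts: pp0:3 pp1:2 pp2:2 pp3:1 pp4:1
Op 7: fork(P0) -> P3. 5 ppages; refcounts: pp0:4 pp1:2 pp2:2 pp3:2 pp4:2
Op 8: read(P2, v0) -> 36. No state change.
Op 9: write(P3, v1, 169). refcount(pp4)=2>1 -> COPY to pp5. 6 ppages; refcounts: pp0:4 pp1:2 pp2:2 pp3:2 pp4:1 pp5:1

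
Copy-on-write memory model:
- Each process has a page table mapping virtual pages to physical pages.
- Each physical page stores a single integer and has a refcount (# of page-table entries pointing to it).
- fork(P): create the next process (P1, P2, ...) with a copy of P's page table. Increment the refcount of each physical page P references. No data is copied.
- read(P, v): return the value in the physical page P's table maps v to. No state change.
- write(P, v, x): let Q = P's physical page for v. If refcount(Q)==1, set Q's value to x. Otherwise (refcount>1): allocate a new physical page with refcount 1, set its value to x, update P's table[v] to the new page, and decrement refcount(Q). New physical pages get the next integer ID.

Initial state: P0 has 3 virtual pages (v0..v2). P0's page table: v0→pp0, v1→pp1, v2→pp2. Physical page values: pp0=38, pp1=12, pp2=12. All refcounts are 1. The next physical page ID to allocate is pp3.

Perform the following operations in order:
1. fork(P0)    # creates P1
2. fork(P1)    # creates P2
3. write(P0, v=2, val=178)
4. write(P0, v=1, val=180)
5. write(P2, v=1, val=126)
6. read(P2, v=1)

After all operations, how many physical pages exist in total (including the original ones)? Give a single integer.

Op 1: fork(P0) -> P1. 3 ppages; refcounts: pp0:2 pp1:2 pp2:2
Op 2: fork(P1) -> P2. 3 ppages; refcounts: pp0:3 pp1:3 pp2:3
Op 3: write(P0, v2, 178). refcount(pp2)=3>1 -> COPY to pp3. 4 ppages; refcounts: pp0:3 pp1:3 pp2:2 pp3:1
Op 4: write(P0, v1, 180). refcount(pp1)=3>1 -> COPY to pp4. 5 ppages; refcounts: pp0:3 pp1:2 pp2:2 pp3:1 pp4:1
Op 5: write(P2, v1, 126). refcount(pp1)=2>1 -> COPY to pp5. 6 ppages; refcounts: pp0:3 pp1:1 pp2:2 pp3:1 pp4:1 pp5:1
Op 6: read(P2, v1) -> 126. No state change.

Answer: 6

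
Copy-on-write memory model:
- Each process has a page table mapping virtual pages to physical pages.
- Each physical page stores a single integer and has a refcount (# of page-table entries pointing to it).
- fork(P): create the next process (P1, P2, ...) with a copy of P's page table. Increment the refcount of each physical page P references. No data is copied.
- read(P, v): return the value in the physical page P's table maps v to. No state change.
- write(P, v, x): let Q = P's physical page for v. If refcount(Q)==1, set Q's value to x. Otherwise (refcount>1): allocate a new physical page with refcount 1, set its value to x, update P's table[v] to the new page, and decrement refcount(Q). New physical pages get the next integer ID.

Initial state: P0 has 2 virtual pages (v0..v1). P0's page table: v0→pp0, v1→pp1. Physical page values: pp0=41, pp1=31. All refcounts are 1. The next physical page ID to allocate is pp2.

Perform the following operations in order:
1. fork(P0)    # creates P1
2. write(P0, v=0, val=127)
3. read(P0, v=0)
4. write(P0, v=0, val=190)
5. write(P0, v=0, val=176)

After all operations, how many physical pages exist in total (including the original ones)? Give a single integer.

Answer: 3

Derivation:
Op 1: fork(P0) -> P1. 2 ppages; refcounts: pp0:2 pp1:2
Op 2: write(P0, v0, 127). refcount(pp0)=2>1 -> COPY to pp2. 3 ppages; refcounts: pp0:1 pp1:2 pp2:1
Op 3: read(P0, v0) -> 127. No state change.
Op 4: write(P0, v0, 190). refcount(pp2)=1 -> write in place. 3 ppages; refcounts: pp0:1 pp1:2 pp2:1
Op 5: write(P0, v0, 176). refcount(pp2)=1 -> write in place. 3 ppages; refcounts: pp0:1 pp1:2 pp2:1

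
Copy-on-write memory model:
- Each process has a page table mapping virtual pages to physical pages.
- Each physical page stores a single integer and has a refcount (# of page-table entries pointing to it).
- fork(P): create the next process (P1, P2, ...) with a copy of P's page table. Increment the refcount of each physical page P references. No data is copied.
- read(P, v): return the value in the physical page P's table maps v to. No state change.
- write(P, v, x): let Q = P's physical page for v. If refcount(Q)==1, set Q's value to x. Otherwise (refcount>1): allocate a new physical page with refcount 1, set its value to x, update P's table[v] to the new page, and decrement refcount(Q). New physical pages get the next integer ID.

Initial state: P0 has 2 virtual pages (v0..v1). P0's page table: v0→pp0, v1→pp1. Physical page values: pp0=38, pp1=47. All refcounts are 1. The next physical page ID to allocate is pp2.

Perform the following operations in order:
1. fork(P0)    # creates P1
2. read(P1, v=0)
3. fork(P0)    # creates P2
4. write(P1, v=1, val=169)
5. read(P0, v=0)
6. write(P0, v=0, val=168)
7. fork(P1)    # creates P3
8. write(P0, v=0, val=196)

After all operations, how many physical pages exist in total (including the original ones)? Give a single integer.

Answer: 4

Derivation:
Op 1: fork(P0) -> P1. 2 ppages; refcounts: pp0:2 pp1:2
Op 2: read(P1, v0) -> 38. No state change.
Op 3: fork(P0) -> P2. 2 ppages; refcounts: pp0:3 pp1:3
Op 4: write(P1, v1, 169). refcount(pp1)=3>1 -> COPY to pp2. 3 ppages; refcounts: pp0:3 pp1:2 pp2:1
Op 5: read(P0, v0) -> 38. No state change.
Op 6: write(P0, v0, 168). refcount(pp0)=3>1 -> COPY to pp3. 4 ppages; refcounts: pp0:2 pp1:2 pp2:1 pp3:1
Op 7: fork(P1) -> P3. 4 ppages; refcounts: pp0:3 pp1:2 pp2:2 pp3:1
Op 8: write(P0, v0, 196). refcount(pp3)=1 -> write in place. 4 ppages; refcounts: pp0:3 pp1:2 pp2:2 pp3:1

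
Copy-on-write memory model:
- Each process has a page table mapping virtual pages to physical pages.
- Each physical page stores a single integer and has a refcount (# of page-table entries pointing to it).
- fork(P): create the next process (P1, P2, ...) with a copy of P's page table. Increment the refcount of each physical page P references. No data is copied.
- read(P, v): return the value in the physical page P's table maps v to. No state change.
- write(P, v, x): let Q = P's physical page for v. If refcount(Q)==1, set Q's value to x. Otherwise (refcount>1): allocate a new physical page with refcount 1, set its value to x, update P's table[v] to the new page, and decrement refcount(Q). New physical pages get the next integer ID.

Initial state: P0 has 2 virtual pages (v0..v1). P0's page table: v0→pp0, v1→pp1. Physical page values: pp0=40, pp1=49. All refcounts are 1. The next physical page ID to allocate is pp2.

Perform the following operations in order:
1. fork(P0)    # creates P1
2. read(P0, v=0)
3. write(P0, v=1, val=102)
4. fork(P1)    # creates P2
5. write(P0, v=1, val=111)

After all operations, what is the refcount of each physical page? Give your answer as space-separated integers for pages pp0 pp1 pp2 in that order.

Answer: 3 2 1

Derivation:
Op 1: fork(P0) -> P1. 2 ppages; refcounts: pp0:2 pp1:2
Op 2: read(P0, v0) -> 40. No state change.
Op 3: write(P0, v1, 102). refcount(pp1)=2>1 -> COPY to pp2. 3 ppages; refcounts: pp0:2 pp1:1 pp2:1
Op 4: fork(P1) -> P2. 3 ppages; refcounts: pp0:3 pp1:2 pp2:1
Op 5: write(P0, v1, 111). refcount(pp2)=1 -> write in place. 3 ppages; refcounts: pp0:3 pp1:2 pp2:1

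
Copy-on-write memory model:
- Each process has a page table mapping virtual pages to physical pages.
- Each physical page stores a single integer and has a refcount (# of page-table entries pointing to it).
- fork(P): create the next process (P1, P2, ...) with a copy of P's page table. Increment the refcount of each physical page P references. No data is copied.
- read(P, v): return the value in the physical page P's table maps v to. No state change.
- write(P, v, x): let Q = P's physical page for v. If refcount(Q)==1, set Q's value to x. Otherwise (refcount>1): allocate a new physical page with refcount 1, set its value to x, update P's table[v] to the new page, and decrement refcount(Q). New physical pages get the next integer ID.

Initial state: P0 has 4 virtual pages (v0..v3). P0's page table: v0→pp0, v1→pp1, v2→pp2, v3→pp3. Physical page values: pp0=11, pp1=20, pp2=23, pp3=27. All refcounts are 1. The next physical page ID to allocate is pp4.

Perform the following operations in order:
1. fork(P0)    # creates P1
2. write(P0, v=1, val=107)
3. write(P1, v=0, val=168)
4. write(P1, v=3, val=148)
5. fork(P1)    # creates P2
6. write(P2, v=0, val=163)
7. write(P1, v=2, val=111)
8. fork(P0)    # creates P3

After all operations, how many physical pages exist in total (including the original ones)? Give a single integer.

Answer: 9

Derivation:
Op 1: fork(P0) -> P1. 4 ppages; refcounts: pp0:2 pp1:2 pp2:2 pp3:2
Op 2: write(P0, v1, 107). refcount(pp1)=2>1 -> COPY to pp4. 5 ppages; refcounts: pp0:2 pp1:1 pp2:2 pp3:2 pp4:1
Op 3: write(P1, v0, 168). refcount(pp0)=2>1 -> COPY to pp5. 6 ppages; refcounts: pp0:1 pp1:1 pp2:2 pp3:2 pp4:1 pp5:1
Op 4: write(P1, v3, 148). refcount(pp3)=2>1 -> COPY to pp6. 7 ppages; refcounts: pp0:1 pp1:1 pp2:2 pp3:1 pp4:1 pp5:1 pp6:1
Op 5: fork(P1) -> P2. 7 ppages; refcounts: pp0:1 pp1:2 pp2:3 pp3:1 pp4:1 pp5:2 pp6:2
Op 6: write(P2, v0, 163). refcount(pp5)=2>1 -> COPY to pp7. 8 ppages; refcounts: pp0:1 pp1:2 pp2:3 pp3:1 pp4:1 pp5:1 pp6:2 pp7:1
Op 7: write(P1, v2, 111). refcount(pp2)=3>1 -> COPY to pp8. 9 ppages; refcounts: pp0:1 pp1:2 pp2:2 pp3:1 pp4:1 pp5:1 pp6:2 pp7:1 pp8:1
Op 8: fork(P0) -> P3. 9 ppages; refcounts: pp0:2 pp1:2 pp2:3 pp3:2 pp4:2 pp5:1 pp6:2 pp7:1 pp8:1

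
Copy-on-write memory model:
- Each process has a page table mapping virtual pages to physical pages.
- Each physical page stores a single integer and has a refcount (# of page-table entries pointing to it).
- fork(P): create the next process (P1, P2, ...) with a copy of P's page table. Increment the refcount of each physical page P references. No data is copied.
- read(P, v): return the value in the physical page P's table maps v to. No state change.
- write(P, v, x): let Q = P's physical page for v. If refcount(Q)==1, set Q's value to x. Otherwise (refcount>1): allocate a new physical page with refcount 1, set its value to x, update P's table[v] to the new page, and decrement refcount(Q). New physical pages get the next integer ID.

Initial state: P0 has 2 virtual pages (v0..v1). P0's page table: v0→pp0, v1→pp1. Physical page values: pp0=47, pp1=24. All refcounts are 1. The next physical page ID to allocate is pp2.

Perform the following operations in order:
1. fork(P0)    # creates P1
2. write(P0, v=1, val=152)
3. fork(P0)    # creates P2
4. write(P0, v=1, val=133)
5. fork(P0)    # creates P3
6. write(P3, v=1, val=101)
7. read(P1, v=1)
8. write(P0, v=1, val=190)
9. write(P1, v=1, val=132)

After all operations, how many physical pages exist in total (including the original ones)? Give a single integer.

Op 1: fork(P0) -> P1. 2 ppages; refcounts: pp0:2 pp1:2
Op 2: write(P0, v1, 152). refcount(pp1)=2>1 -> COPY to pp2. 3 ppages; refcounts: pp0:2 pp1:1 pp2:1
Op 3: fork(P0) -> P2. 3 ppages; refcounts: pp0:3 pp1:1 pp2:2
Op 4: write(P0, v1, 133). refcount(pp2)=2>1 -> COPY to pp3. 4 ppages; refcounts: pp0:3 pp1:1 pp2:1 pp3:1
Op 5: fork(P0) -> P3. 4 ppages; refcounts: pp0:4 pp1:1 pp2:1 pp3:2
Op 6: write(P3, v1, 101). refcount(pp3)=2>1 -> COPY to pp4. 5 ppages; refcounts: pp0:4 pp1:1 pp2:1 pp3:1 pp4:1
Op 7: read(P1, v1) -> 24. No state change.
Op 8: write(P0, v1, 190). refcount(pp3)=1 -> write in place. 5 ppages; refcounts: pp0:4 pp1:1 pp2:1 pp3:1 pp4:1
Op 9: write(P1, v1, 132). refcount(pp1)=1 -> write in place. 5 ppages; refcounts: pp0:4 pp1:1 pp2:1 pp3:1 pp4:1

Answer: 5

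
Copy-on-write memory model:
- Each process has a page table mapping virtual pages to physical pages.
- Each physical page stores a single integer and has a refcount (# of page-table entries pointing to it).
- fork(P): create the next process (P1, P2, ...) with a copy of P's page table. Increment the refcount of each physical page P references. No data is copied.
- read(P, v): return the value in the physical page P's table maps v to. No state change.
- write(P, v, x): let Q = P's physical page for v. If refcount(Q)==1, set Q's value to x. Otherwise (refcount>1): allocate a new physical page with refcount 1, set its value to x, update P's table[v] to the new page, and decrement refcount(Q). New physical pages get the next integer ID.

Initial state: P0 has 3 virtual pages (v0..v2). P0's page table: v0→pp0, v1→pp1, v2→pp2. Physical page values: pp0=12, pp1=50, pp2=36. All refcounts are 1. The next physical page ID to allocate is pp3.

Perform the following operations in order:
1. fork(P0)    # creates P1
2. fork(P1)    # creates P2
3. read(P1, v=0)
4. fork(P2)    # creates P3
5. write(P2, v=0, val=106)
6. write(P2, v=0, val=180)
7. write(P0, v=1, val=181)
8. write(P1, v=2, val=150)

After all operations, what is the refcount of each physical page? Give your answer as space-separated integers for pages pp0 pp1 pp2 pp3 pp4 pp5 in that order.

Op 1: fork(P0) -> P1. 3 ppages; refcounts: pp0:2 pp1:2 pp2:2
Op 2: fork(P1) -> P2. 3 ppages; refcounts: pp0:3 pp1:3 pp2:3
Op 3: read(P1, v0) -> 12. No state change.
Op 4: fork(P2) -> P3. 3 ppages; refcounts: pp0:4 pp1:4 pp2:4
Op 5: write(P2, v0, 106). refcount(pp0)=4>1 -> COPY to pp3. 4 ppages; refcounts: pp0:3 pp1:4 pp2:4 pp3:1
Op 6: write(P2, v0, 180). refcount(pp3)=1 -> write in place. 4 ppages; refcounts: pp0:3 pp1:4 pp2:4 pp3:1
Op 7: write(P0, v1, 181). refcount(pp1)=4>1 -> COPY to pp4. 5 ppages; refcounts: pp0:3 pp1:3 pp2:4 pp3:1 pp4:1
Op 8: write(P1, v2, 150). refcount(pp2)=4>1 -> COPY to pp5. 6 ppages; refcounts: pp0:3 pp1:3 pp2:3 pp3:1 pp4:1 pp5:1

Answer: 3 3 3 1 1 1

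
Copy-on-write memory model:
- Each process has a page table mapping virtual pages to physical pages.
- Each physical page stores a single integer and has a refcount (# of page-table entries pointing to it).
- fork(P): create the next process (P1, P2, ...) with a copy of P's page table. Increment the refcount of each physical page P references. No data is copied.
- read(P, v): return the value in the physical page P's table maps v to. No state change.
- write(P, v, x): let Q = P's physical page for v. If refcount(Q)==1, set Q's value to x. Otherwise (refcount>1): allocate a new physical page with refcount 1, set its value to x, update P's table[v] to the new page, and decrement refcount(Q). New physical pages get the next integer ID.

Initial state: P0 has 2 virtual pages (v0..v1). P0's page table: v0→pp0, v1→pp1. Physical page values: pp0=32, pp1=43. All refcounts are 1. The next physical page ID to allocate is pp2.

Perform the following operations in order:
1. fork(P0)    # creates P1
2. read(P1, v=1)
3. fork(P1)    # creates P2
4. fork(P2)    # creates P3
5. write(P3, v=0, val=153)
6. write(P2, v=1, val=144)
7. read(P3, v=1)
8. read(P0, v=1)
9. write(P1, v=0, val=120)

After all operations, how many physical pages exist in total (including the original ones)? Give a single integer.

Op 1: fork(P0) -> P1. 2 ppages; refcounts: pp0:2 pp1:2
Op 2: read(P1, v1) -> 43. No state change.
Op 3: fork(P1) -> P2. 2 ppages; refcounts: pp0:3 pp1:3
Op 4: fork(P2) -> P3. 2 ppages; refcounts: pp0:4 pp1:4
Op 5: write(P3, v0, 153). refcount(pp0)=4>1 -> COPY to pp2. 3 ppages; refcounts: pp0:3 pp1:4 pp2:1
Op 6: write(P2, v1, 144). refcount(pp1)=4>1 -> COPY to pp3. 4 ppages; refcounts: pp0:3 pp1:3 pp2:1 pp3:1
Op 7: read(P3, v1) -> 43. No state change.
Op 8: read(P0, v1) -> 43. No state change.
Op 9: write(P1, v0, 120). refcount(pp0)=3>1 -> COPY to pp4. 5 ppages; refcounts: pp0:2 pp1:3 pp2:1 pp3:1 pp4:1

Answer: 5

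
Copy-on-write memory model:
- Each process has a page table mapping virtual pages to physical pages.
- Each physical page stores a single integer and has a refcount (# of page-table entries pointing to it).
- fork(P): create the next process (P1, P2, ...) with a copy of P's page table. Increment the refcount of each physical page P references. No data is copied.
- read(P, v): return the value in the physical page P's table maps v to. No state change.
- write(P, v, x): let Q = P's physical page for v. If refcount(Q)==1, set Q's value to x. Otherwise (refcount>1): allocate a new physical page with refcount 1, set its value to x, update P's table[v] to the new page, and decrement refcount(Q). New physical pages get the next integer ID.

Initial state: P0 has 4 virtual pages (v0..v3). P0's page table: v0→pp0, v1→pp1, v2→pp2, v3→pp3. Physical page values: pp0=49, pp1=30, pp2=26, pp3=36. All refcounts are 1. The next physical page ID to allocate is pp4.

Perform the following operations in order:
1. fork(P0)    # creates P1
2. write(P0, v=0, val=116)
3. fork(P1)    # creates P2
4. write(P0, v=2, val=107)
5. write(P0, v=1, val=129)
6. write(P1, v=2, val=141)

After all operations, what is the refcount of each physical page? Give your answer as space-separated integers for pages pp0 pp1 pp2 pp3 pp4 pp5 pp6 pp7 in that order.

Op 1: fork(P0) -> P1. 4 ppages; refcounts: pp0:2 pp1:2 pp2:2 pp3:2
Op 2: write(P0, v0, 116). refcount(pp0)=2>1 -> COPY to pp4. 5 ppages; refcounts: pp0:1 pp1:2 pp2:2 pp3:2 pp4:1
Op 3: fork(P1) -> P2. 5 ppages; refcounts: pp0:2 pp1:3 pp2:3 pp3:3 pp4:1
Op 4: write(P0, v2, 107). refcount(pp2)=3>1 -> COPY to pp5. 6 ppages; refcounts: pp0:2 pp1:3 pp2:2 pp3:3 pp4:1 pp5:1
Op 5: write(P0, v1, 129). refcount(pp1)=3>1 -> COPY to pp6. 7 ppages; refcounts: pp0:2 pp1:2 pp2:2 pp3:3 pp4:1 pp5:1 pp6:1
Op 6: write(P1, v2, 141). refcount(pp2)=2>1 -> COPY to pp7. 8 ppages; refcounts: pp0:2 pp1:2 pp2:1 pp3:3 pp4:1 pp5:1 pp6:1 pp7:1

Answer: 2 2 1 3 1 1 1 1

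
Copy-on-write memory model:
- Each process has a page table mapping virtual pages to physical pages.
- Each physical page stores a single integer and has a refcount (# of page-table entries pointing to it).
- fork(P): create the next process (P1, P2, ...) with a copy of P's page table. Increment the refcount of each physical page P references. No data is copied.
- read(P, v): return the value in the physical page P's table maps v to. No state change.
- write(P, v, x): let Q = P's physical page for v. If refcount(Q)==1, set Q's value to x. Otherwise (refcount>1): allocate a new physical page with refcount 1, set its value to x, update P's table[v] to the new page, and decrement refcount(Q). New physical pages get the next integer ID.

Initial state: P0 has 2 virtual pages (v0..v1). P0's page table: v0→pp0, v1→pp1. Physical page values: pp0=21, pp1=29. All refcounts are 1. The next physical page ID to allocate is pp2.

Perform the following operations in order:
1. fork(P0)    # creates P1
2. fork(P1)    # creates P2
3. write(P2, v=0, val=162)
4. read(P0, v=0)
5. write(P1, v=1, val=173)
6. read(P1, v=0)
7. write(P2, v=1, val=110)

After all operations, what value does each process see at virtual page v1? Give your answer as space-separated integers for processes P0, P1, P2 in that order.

Answer: 29 173 110

Derivation:
Op 1: fork(P0) -> P1. 2 ppages; refcounts: pp0:2 pp1:2
Op 2: fork(P1) -> P2. 2 ppages; refcounts: pp0:3 pp1:3
Op 3: write(P2, v0, 162). refcount(pp0)=3>1 -> COPY to pp2. 3 ppages; refcounts: pp0:2 pp1:3 pp2:1
Op 4: read(P0, v0) -> 21. No state change.
Op 5: write(P1, v1, 173). refcount(pp1)=3>1 -> COPY to pp3. 4 ppages; refcounts: pp0:2 pp1:2 pp2:1 pp3:1
Op 6: read(P1, v0) -> 21. No state change.
Op 7: write(P2, v1, 110). refcount(pp1)=2>1 -> COPY to pp4. 5 ppages; refcounts: pp0:2 pp1:1 pp2:1 pp3:1 pp4:1
P0: v1 -> pp1 = 29
P1: v1 -> pp3 = 173
P2: v1 -> pp4 = 110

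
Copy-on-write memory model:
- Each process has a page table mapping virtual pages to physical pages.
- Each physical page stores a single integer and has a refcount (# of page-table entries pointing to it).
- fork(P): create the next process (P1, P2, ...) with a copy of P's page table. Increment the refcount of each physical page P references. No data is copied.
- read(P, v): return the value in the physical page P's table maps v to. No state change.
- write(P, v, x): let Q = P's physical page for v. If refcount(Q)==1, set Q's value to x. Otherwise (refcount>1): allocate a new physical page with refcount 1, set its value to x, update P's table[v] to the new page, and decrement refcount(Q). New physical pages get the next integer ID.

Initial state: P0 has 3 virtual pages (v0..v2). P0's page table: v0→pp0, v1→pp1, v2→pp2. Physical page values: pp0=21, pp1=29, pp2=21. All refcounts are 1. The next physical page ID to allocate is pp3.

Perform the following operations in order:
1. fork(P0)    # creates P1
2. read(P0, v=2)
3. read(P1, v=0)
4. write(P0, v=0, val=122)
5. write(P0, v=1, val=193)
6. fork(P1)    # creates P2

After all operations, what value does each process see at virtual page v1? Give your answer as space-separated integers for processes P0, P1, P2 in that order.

Answer: 193 29 29

Derivation:
Op 1: fork(P0) -> P1. 3 ppages; refcounts: pp0:2 pp1:2 pp2:2
Op 2: read(P0, v2) -> 21. No state change.
Op 3: read(P1, v0) -> 21. No state change.
Op 4: write(P0, v0, 122). refcount(pp0)=2>1 -> COPY to pp3. 4 ppages; refcounts: pp0:1 pp1:2 pp2:2 pp3:1
Op 5: write(P0, v1, 193). refcount(pp1)=2>1 -> COPY to pp4. 5 ppages; refcounts: pp0:1 pp1:1 pp2:2 pp3:1 pp4:1
Op 6: fork(P1) -> P2. 5 ppages; refcounts: pp0:2 pp1:2 pp2:3 pp3:1 pp4:1
P0: v1 -> pp4 = 193
P1: v1 -> pp1 = 29
P2: v1 -> pp1 = 29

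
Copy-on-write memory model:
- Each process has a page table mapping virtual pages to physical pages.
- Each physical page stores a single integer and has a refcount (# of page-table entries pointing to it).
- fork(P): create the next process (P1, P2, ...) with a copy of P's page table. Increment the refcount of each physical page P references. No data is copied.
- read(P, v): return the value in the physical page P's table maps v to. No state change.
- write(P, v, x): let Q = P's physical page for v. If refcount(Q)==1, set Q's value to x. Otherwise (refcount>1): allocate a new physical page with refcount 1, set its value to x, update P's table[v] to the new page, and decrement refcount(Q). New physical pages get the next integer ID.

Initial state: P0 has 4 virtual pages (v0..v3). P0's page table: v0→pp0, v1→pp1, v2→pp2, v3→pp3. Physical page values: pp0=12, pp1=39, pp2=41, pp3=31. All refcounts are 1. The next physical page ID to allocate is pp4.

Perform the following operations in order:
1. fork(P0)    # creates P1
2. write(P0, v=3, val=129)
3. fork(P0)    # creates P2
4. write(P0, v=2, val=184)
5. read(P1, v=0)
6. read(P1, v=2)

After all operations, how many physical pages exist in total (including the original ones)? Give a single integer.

Answer: 6

Derivation:
Op 1: fork(P0) -> P1. 4 ppages; refcounts: pp0:2 pp1:2 pp2:2 pp3:2
Op 2: write(P0, v3, 129). refcount(pp3)=2>1 -> COPY to pp4. 5 ppages; refcounts: pp0:2 pp1:2 pp2:2 pp3:1 pp4:1
Op 3: fork(P0) -> P2. 5 ppages; refcounts: pp0:3 pp1:3 pp2:3 pp3:1 pp4:2
Op 4: write(P0, v2, 184). refcount(pp2)=3>1 -> COPY to pp5. 6 ppages; refcounts: pp0:3 pp1:3 pp2:2 pp3:1 pp4:2 pp5:1
Op 5: read(P1, v0) -> 12. No state change.
Op 6: read(P1, v2) -> 41. No state change.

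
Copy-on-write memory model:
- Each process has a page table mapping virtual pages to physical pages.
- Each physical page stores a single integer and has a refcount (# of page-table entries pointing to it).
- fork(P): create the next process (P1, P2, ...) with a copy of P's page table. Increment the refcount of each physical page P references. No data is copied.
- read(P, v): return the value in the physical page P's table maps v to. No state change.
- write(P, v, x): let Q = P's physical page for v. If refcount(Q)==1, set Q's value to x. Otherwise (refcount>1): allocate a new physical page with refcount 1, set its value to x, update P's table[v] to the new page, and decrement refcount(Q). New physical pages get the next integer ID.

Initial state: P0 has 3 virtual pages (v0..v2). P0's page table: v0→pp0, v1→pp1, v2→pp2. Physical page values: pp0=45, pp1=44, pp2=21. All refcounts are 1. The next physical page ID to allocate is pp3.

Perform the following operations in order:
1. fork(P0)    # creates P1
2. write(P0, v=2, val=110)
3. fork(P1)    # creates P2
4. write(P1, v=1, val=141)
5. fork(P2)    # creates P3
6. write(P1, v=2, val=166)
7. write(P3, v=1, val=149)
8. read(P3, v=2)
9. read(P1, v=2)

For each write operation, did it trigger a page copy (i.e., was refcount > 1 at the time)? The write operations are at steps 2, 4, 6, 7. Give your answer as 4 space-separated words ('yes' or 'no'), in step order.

Op 1: fork(P0) -> P1. 3 ppages; refcounts: pp0:2 pp1:2 pp2:2
Op 2: write(P0, v2, 110). refcount(pp2)=2>1 -> COPY to pp3. 4 ppages; refcounts: pp0:2 pp1:2 pp2:1 pp3:1
Op 3: fork(P1) -> P2. 4 ppages; refcounts: pp0:3 pp1:3 pp2:2 pp3:1
Op 4: write(P1, v1, 141). refcount(pp1)=3>1 -> COPY to pp4. 5 ppages; refcounts: pp0:3 pp1:2 pp2:2 pp3:1 pp4:1
Op 5: fork(P2) -> P3. 5 ppages; refcounts: pp0:4 pp1:3 pp2:3 pp3:1 pp4:1
Op 6: write(P1, v2, 166). refcount(pp2)=3>1 -> COPY to pp5. 6 ppages; refcounts: pp0:4 pp1:3 pp2:2 pp3:1 pp4:1 pp5:1
Op 7: write(P3, v1, 149). refcount(pp1)=3>1 -> COPY to pp6. 7 ppages; refcounts: pp0:4 pp1:2 pp2:2 pp3:1 pp4:1 pp5:1 pp6:1
Op 8: read(P3, v2) -> 21. No state change.
Op 9: read(P1, v2) -> 166. No state change.

yes yes yes yes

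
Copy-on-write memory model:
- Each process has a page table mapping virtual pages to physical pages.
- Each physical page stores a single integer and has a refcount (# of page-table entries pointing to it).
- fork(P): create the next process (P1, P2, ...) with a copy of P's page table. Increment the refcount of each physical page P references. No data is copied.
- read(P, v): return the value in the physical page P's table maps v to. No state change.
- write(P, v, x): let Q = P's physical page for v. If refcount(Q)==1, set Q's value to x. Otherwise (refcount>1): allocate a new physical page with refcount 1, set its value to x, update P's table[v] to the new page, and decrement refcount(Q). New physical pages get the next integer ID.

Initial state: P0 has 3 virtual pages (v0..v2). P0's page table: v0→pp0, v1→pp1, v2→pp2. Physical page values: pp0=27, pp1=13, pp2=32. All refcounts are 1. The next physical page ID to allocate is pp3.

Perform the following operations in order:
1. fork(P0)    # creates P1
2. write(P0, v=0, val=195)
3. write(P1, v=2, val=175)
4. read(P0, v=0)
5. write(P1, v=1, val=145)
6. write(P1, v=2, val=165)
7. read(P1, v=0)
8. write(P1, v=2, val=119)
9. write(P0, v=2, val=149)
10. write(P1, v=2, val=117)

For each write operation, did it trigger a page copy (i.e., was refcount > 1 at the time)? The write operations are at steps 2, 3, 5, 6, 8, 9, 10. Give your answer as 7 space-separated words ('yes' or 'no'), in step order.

Op 1: fork(P0) -> P1. 3 ppages; refcounts: pp0:2 pp1:2 pp2:2
Op 2: write(P0, v0, 195). refcount(pp0)=2>1 -> COPY to pp3. 4 ppages; refcounts: pp0:1 pp1:2 pp2:2 pp3:1
Op 3: write(P1, v2, 175). refcount(pp2)=2>1 -> COPY to pp4. 5 ppages; refcounts: pp0:1 pp1:2 pp2:1 pp3:1 pp4:1
Op 4: read(P0, v0) -> 195. No state change.
Op 5: write(P1, v1, 145). refcount(pp1)=2>1 -> COPY to pp5. 6 ppages; refcounts: pp0:1 pp1:1 pp2:1 pp3:1 pp4:1 pp5:1
Op 6: write(P1, v2, 165). refcount(pp4)=1 -> write in place. 6 ppages; refcounts: pp0:1 pp1:1 pp2:1 pp3:1 pp4:1 pp5:1
Op 7: read(P1, v0) -> 27. No state change.
Op 8: write(P1, v2, 119). refcount(pp4)=1 -> write in place. 6 ppages; refcounts: pp0:1 pp1:1 pp2:1 pp3:1 pp4:1 pp5:1
Op 9: write(P0, v2, 149). refcount(pp2)=1 -> write in place. 6 ppages; refcounts: pp0:1 pp1:1 pp2:1 pp3:1 pp4:1 pp5:1
Op 10: write(P1, v2, 117). refcount(pp4)=1 -> write in place. 6 ppages; refcounts: pp0:1 pp1:1 pp2:1 pp3:1 pp4:1 pp5:1

yes yes yes no no no no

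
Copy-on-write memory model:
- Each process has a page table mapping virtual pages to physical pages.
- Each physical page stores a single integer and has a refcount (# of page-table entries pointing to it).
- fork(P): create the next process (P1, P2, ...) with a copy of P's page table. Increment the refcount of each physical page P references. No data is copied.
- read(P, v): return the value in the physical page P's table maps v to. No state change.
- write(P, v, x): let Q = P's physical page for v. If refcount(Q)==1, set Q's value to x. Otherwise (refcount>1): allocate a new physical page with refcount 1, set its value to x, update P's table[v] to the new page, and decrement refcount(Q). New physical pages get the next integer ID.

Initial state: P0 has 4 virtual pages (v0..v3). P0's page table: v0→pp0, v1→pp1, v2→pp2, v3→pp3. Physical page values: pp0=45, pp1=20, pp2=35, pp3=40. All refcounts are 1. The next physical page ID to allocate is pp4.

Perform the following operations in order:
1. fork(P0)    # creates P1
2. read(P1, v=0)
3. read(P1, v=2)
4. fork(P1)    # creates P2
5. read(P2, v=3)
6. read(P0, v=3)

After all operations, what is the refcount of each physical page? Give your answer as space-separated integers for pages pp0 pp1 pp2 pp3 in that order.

Answer: 3 3 3 3

Derivation:
Op 1: fork(P0) -> P1. 4 ppages; refcounts: pp0:2 pp1:2 pp2:2 pp3:2
Op 2: read(P1, v0) -> 45. No state change.
Op 3: read(P1, v2) -> 35. No state change.
Op 4: fork(P1) -> P2. 4 ppages; refcounts: pp0:3 pp1:3 pp2:3 pp3:3
Op 5: read(P2, v3) -> 40. No state change.
Op 6: read(P0, v3) -> 40. No state change.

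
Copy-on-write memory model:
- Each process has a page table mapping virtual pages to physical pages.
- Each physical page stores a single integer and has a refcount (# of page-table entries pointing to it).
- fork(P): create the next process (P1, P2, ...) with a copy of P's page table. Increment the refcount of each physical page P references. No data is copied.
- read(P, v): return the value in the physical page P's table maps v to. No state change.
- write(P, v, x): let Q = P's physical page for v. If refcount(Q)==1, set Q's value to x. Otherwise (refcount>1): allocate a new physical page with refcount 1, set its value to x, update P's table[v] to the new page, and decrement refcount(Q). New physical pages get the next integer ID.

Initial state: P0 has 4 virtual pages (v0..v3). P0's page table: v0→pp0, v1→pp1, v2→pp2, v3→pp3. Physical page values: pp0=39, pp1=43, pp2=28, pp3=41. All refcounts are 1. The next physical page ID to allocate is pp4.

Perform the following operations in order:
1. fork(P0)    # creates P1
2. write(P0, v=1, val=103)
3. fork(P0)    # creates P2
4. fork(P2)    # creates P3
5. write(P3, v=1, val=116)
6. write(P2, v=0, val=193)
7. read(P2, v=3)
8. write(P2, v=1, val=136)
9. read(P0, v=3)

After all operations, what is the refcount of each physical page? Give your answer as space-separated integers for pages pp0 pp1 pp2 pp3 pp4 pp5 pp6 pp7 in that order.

Op 1: fork(P0) -> P1. 4 ppages; refcounts: pp0:2 pp1:2 pp2:2 pp3:2
Op 2: write(P0, v1, 103). refcount(pp1)=2>1 -> COPY to pp4. 5 ppages; refcounts: pp0:2 pp1:1 pp2:2 pp3:2 pp4:1
Op 3: fork(P0) -> P2. 5 ppages; refcounts: pp0:3 pp1:1 pp2:3 pp3:3 pp4:2
Op 4: fork(P2) -> P3. 5 ppages; refcounts: pp0:4 pp1:1 pp2:4 pp3:4 pp4:3
Op 5: write(P3, v1, 116). refcount(pp4)=3>1 -> COPY to pp5. 6 ppages; refcounts: pp0:4 pp1:1 pp2:4 pp3:4 pp4:2 pp5:1
Op 6: write(P2, v0, 193). refcount(pp0)=4>1 -> COPY to pp6. 7 ppages; refcounts: pp0:3 pp1:1 pp2:4 pp3:4 pp4:2 pp5:1 pp6:1
Op 7: read(P2, v3) -> 41. No state change.
Op 8: write(P2, v1, 136). refcount(pp4)=2>1 -> COPY to pp7. 8 ppages; refcounts: pp0:3 pp1:1 pp2:4 pp3:4 pp4:1 pp5:1 pp6:1 pp7:1
Op 9: read(P0, v3) -> 41. No state change.

Answer: 3 1 4 4 1 1 1 1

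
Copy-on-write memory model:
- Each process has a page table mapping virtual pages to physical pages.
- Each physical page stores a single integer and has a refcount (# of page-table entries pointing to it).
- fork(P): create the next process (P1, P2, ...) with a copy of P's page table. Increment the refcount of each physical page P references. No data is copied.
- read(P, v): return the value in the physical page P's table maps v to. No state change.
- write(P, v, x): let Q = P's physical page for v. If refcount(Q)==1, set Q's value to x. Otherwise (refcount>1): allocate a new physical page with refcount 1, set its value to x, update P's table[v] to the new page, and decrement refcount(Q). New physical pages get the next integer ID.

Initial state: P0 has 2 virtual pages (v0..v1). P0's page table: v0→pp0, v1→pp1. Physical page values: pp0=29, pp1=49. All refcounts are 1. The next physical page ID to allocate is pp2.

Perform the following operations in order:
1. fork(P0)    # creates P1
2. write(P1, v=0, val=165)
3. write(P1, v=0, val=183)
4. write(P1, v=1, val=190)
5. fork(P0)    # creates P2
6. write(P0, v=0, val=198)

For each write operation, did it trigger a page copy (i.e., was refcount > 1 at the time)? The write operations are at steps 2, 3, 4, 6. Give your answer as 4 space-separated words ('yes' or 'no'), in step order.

Op 1: fork(P0) -> P1. 2 ppages; refcounts: pp0:2 pp1:2
Op 2: write(P1, v0, 165). refcount(pp0)=2>1 -> COPY to pp2. 3 ppages; refcounts: pp0:1 pp1:2 pp2:1
Op 3: write(P1, v0, 183). refcount(pp2)=1 -> write in place. 3 ppages; refcounts: pp0:1 pp1:2 pp2:1
Op 4: write(P1, v1, 190). refcount(pp1)=2>1 -> COPY to pp3. 4 ppages; refcounts: pp0:1 pp1:1 pp2:1 pp3:1
Op 5: fork(P0) -> P2. 4 ppages; refcounts: pp0:2 pp1:2 pp2:1 pp3:1
Op 6: write(P0, v0, 198). refcount(pp0)=2>1 -> COPY to pp4. 5 ppages; refcounts: pp0:1 pp1:2 pp2:1 pp3:1 pp4:1

yes no yes yes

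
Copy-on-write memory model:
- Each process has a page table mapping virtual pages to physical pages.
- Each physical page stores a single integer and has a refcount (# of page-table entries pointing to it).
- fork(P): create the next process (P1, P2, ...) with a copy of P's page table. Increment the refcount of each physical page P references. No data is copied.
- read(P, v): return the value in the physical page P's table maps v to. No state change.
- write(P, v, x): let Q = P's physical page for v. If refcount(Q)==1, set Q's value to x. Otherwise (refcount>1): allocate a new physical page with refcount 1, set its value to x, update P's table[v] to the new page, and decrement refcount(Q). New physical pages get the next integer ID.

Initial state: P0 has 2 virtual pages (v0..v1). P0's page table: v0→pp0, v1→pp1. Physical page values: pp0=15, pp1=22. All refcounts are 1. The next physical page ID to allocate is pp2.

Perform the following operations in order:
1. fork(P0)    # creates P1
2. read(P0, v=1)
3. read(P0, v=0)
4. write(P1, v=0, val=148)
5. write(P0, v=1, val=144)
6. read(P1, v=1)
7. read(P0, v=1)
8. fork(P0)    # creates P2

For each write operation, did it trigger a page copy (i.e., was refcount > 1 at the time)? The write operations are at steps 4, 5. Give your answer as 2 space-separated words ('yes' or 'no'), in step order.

Op 1: fork(P0) -> P1. 2 ppages; refcounts: pp0:2 pp1:2
Op 2: read(P0, v1) -> 22. No state change.
Op 3: read(P0, v0) -> 15. No state change.
Op 4: write(P1, v0, 148). refcount(pp0)=2>1 -> COPY to pp2. 3 ppages; refcounts: pp0:1 pp1:2 pp2:1
Op 5: write(P0, v1, 144). refcount(pp1)=2>1 -> COPY to pp3. 4 ppages; refcounts: pp0:1 pp1:1 pp2:1 pp3:1
Op 6: read(P1, v1) -> 22. No state change.
Op 7: read(P0, v1) -> 144. No state change.
Op 8: fork(P0) -> P2. 4 ppages; refcounts: pp0:2 pp1:1 pp2:1 pp3:2

yes yes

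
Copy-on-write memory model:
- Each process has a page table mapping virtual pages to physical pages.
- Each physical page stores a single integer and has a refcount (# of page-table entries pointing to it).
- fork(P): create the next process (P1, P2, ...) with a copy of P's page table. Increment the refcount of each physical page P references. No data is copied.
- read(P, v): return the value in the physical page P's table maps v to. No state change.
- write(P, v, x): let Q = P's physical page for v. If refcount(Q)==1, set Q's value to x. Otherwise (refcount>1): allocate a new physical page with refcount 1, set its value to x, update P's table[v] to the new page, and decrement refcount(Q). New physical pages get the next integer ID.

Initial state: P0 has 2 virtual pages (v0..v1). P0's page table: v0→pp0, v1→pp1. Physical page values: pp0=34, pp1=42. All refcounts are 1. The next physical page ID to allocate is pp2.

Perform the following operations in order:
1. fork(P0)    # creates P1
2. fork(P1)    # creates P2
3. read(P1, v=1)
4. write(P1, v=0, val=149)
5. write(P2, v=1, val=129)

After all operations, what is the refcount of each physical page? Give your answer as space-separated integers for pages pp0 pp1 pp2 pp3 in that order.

Answer: 2 2 1 1

Derivation:
Op 1: fork(P0) -> P1. 2 ppages; refcounts: pp0:2 pp1:2
Op 2: fork(P1) -> P2. 2 ppages; refcounts: pp0:3 pp1:3
Op 3: read(P1, v1) -> 42. No state change.
Op 4: write(P1, v0, 149). refcount(pp0)=3>1 -> COPY to pp2. 3 ppages; refcounts: pp0:2 pp1:3 pp2:1
Op 5: write(P2, v1, 129). refcount(pp1)=3>1 -> COPY to pp3. 4 ppages; refcounts: pp0:2 pp1:2 pp2:1 pp3:1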